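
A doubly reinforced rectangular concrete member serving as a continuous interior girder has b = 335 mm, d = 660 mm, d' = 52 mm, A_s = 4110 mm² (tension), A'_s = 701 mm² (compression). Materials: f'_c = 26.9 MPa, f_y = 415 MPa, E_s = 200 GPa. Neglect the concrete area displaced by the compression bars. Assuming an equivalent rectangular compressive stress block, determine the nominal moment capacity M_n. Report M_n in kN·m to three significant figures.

Assume both tension and compression steel yield.
Net tension couple steel: A_s − A'_s = 3409 mm².
a = (A_s − A'_s) f_y / (0.85 f'_c b) = 1414735/(0.85 × 26.9 × 335) = 184.70 mm.
c = a/β₁ = 184.70/0.85 = 217.29 mm; ε'_s = 0.003(c − d')/c = 0.0023 ≥ f_y/E_s = 0.0021, so compression steel does yield.
M_n = (A_s − A'_s) f_y (d − a/2) + A'_s f_y (d − d') = [1414735 × (660 − 92.35) + 290915 × (660 − 52)] × 10⁻⁶ = 803.07 + 176.88 = 979.95 kN·m.

M_n ≈ 980 kN·m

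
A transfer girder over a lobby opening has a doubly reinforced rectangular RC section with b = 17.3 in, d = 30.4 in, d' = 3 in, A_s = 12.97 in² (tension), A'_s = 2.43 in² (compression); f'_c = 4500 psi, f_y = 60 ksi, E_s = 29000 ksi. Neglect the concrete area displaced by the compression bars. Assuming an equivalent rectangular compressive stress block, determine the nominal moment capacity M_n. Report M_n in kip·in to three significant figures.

M_n ≈ 20200 kip·in

Assume both steels yield.
a = (A_s − A'_s) f_y/(0.85 f'_c b) = (12.97 − 2.43) × 60/(0.85 × 4.5 × 17.3) = 9.557 in.
c = a/β₁ = 9.557/0.825 = 11.584 in; ε'_s = 0.003(c − d')/c = 0.0022 ≥ ε_y = 0.0021, so the compression steel yields.
M_n = (A_s − A'_s) f_y (d − a/2) + A'_s f_y (d − d') = 632.4 × (30.4 − 4.7785) + 145.8 × (30.4 − 3) = 16203.0 + 3994.9 = 20197.9 kip·in.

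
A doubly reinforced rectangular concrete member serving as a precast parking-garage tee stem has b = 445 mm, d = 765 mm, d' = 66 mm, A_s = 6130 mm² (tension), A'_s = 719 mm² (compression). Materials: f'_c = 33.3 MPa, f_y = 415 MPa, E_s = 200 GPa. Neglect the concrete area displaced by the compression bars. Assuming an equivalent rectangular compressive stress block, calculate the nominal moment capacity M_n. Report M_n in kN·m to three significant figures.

Assume both tension and compression steel yield.
Net tension couple steel: A_s − A'_s = 5411 mm².
a = (A_s − A'_s) f_y / (0.85 f'_c b) = 2245565/(0.85 × 33.3 × 445) = 178.28 mm.
c = a/β₁ = 178.28/0.812 = 219.56 mm; ε'_s = 0.003(c − d')/c = 0.0021 ≥ f_y/E_s = 0.0021, so compression steel does yield.
M_n = (A_s − A'_s) f_y (d − a/2) + A'_s f_y (d − d') = [2245565 × (765 − 89.14) + 298385 × (765 − 66)] × 10⁻⁶ = 1517.69 + 208.57 = 1726.26 kN·m.

M_n ≈ 1730 kN·m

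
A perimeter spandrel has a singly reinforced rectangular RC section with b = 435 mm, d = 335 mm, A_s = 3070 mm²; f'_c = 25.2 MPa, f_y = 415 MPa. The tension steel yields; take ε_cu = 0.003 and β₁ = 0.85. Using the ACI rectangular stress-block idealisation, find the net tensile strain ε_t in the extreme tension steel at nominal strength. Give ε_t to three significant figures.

ε_t ≈ 0.00325

a = A_s f_y/(0.85 f'_c b) = 136.73 mm.
β₁ = 0.85, so c = a/β₁ = 136.73/0.85 = 160.86 mm.
From the linear strain diagram with ε_cu = 0.003: ε_t = 0.003 (d − c)/c = 0.003 × (335 − 160.86)/160.86 = 0.00325.
ε_t < 0.004 — the section is over-reinforced for flexure under ACI limits.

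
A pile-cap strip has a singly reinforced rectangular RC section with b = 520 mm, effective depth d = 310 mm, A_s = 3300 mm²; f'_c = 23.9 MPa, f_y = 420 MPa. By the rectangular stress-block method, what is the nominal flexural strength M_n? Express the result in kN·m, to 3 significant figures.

T = A_s f_y = 3300 × 420 = 1386000 N = 1386 kN.
From C = T: a = T/(0.85 f'_c b) = 1386000/(0.85 × 23.9 × 520) = 131.20 mm.
M_n = T(d − a/2) = 1386 kN × (310 − 65.6) mm = 338.74 kN·m.

M_n ≈ 339 kN·m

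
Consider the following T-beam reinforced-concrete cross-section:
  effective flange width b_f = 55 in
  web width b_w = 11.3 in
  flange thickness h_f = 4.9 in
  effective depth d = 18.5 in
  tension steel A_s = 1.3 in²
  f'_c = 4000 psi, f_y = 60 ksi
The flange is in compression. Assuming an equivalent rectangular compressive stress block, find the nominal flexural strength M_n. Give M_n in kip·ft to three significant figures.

Tension: T = A_s f_y = 1.3 × 60 = 78 kips.
Try a within the flange: a = T/(0.85 f'_c b_f) = 78/(0.85 × 4 × 55) = 0.417 in.
Since a = 0.417 ≤ h_f = 4.9 in, the stress block lies entirely in the flange; analyse as a rectangular beam of width b_f.
M_n = T(d − a/2) = 78 × (18.5 − 0.2085) = 1426.7 kip·in.
M_n = 1426.7/12 = 118.89 kip·ft.

M_n ≈ 119 kip·ft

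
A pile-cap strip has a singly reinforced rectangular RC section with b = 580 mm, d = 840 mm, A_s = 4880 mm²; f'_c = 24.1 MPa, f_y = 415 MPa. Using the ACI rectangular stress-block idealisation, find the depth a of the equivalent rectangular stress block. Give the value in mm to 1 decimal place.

T = A_s f_y = 4880 × 415 = 2025200 N = 2025.2 kN.
Setting C = 0.85 f'_c a b equal to T: a = 2025200/(0.85 × 24.1 × 580) = 170.5 mm.

a ≈ 170.5 mm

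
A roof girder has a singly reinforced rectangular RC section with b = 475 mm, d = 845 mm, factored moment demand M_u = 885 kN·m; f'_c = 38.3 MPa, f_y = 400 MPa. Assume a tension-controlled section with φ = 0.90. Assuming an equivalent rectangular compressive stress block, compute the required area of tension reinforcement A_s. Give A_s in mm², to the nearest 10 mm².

A_s ≈ 3050 mm²

M_n = M_u/φ = 885/0.90 = 983.333 kN·m.
With M_n = 0.85 f'_c a b (d − a/2), solve the quadratic for a:
a = d − √(d² − 2M_n/(0.85 f'_c b)) = 845 − √(845² − 2 × 983.333×10⁶/(0.85 × 38.3 × 475)) = 78.94 mm.
A_s = 0.85 f'_c a b / f_y = 0.85 × 38.3 × 78.94 × 475 / 400 = 3051.7 mm².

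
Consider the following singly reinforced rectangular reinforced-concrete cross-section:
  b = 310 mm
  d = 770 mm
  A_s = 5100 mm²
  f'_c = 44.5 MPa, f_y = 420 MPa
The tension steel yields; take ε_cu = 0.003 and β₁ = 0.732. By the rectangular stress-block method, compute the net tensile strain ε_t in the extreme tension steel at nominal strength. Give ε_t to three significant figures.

a = A_s f_y/(0.85 f'_c b) = 182.67 mm.
β₁ = 0.732, so c = a/β₁ = 182.67/0.732 = 249.55 mm.
From the linear strain diagram with ε_cu = 0.003: ε_t = 0.003 (d − c)/c = 0.003 × (770 − 249.55)/249.55 = 0.00626.
Since ε_t ≥ 0.005, the section is tension-controlled.

ε_t ≈ 0.00626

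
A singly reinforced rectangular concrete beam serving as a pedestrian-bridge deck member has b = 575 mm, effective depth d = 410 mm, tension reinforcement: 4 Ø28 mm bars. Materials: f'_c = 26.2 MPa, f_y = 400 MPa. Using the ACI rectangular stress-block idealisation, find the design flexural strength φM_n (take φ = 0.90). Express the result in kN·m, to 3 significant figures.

φM_n ≈ 330 kN·m

A_s = 4 × 616 = 2464 mm².
T = A_s f_y = 2464 × 400 = 985600 N = 985.6 kN.
From C = T: a = T/(0.85 f'_c b) = 985600/(0.85 × 26.2 × 575) = 76.97 mm.
M_n = T(d − a/2) = 985.6 kN × (410 − 38.485) mm = 366.17 kN·m.
φM_n = 0.90 × 366.17 = 329.55 kN·m.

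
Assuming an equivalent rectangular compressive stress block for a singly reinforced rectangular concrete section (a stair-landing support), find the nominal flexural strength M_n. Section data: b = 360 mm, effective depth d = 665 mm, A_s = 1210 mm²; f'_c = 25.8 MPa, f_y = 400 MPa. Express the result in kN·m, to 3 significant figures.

T = A_s f_y = 1210 × 400 = 484000 N = 484 kN.
From C = T: a = T/(0.85 f'_c b) = 484000/(0.85 × 25.8 × 360) = 61.31 mm.
M_n = T(d − a/2) = 484 kN × (665 − 30.655) mm = 307.02 kN·m.

M_n ≈ 307 kN·m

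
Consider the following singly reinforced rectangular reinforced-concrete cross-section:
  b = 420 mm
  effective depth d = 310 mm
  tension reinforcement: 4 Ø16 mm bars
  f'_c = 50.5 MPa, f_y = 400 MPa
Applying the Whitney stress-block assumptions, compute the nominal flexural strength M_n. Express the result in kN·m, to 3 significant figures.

A_s = 4 × 201 = 804 mm².
T = A_s f_y = 804 × 400 = 321600 N = 321.6 kN.
From C = T: a = T/(0.85 f'_c b) = 321600/(0.85 × 50.5 × 420) = 17.84 mm.
M_n = T(d − a/2) = 321.6 kN × (310 − 8.92) mm = 96.83 kN·m.

M_n ≈ 96.8 kN·m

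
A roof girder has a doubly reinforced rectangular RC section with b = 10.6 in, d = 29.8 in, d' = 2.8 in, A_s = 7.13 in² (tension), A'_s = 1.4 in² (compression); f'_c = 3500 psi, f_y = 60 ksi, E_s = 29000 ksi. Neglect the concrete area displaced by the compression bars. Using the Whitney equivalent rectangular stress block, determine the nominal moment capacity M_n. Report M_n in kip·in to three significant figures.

M_n ≈ 10600 kip·in

Assume both steels yield.
a = (A_s − A'_s) f_y/(0.85 f'_c b) = (7.13 − 1.4) × 60/(0.85 × 3.5 × 10.6) = 10.902 in.
c = a/β₁ = 10.902/0.85 = 12.826 in; ε'_s = 0.003(c − d')/c = 0.0023 ≥ ε_y = 0.0021, so the compression steel yields.
M_n = (A_s − A'_s) f_y (d − a/2) + A'_s f_y (d − d') = 343.8 × (29.8 − 5.451) + 84 × (29.8 − 2.8) = 8371.2 + 2268.0 = 10639.2 kip·in.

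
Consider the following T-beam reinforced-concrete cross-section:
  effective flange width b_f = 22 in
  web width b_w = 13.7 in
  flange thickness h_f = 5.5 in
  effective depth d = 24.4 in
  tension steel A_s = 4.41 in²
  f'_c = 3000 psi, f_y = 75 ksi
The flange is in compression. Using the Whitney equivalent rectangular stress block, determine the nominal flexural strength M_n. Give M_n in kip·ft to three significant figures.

Tension: T = A_s f_y = 4.41 × 75 = 330.75 kips.
Try a within the flange: a = T/(0.85 f'_c b_f) = 330.75/(0.85 × 3 × 22) = 5.896 in.
a = 5.896 > h_f = 5.5 in: the block extends into the web. Split into flange-overhang and web parts.
C_f = 0.85 f'_c (b_f − b_w) h_f = 0.85 × 3 × (22 − 13.7) × 5.5 = 116.4 kips.
Remaining web compression depth: a_w = (T − C_f)/(0.85 f'_c b_w) = (330.75 − 116.4)/(0.85 × 3 × 13.7) = 6.136 in.
M_n = C_f(d − h_f/2) + (T − C_f)(d − a_w/2) = 116.4 × (24.4 − 2.75) + 214.35 × (24.4 − 3.068) = 2520.1 + 4572.5 = 7092.6 kip·in.
M_n = 7092.6/12 = 591.05 kip·ft.

M_n ≈ 591 kip·ft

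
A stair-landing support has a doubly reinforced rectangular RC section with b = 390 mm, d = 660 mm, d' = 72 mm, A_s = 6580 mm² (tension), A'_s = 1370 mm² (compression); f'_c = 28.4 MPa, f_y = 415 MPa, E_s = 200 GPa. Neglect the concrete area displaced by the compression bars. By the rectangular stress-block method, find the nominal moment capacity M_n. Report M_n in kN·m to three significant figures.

M_n ≈ 1510 kN·m

Assume both tension and compression steel yield.
Net tension couple steel: A_s − A'_s = 5210 mm².
a = (A_s − A'_s) f_y / (0.85 f'_c b) = 2162150/(0.85 × 28.4 × 390) = 229.66 mm.
c = a/β₁ = 229.66/0.847 = 271.15 mm; ε'_s = 0.003(c − d')/c = 0.0022 ≥ f_y/E_s = 0.0021, so compression steel does yield.
M_n = (A_s − A'_s) f_y (d − a/2) + A'_s f_y (d − d') = [2162150 × (660 − 114.83) + 568550 × (660 − 72)] × 10⁻⁶ = 1178.74 + 334.31 = 1513.05 kN·m.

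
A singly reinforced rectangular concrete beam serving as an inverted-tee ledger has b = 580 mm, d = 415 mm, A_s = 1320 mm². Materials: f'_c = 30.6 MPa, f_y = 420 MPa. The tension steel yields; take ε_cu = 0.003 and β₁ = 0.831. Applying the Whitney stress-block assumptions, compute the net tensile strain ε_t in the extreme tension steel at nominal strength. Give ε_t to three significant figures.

a = A_s f_y/(0.85 f'_c b) = 36.75 mm.
β₁ = 0.831, so c = a/β₁ = 36.75/0.831 = 44.22 mm.
From the linear strain diagram with ε_cu = 0.003: ε_t = 0.003 (d − c)/c = 0.003 × (415 − 44.22)/44.22 = 0.0252.
Since ε_t ≥ 0.005, the section is tension-controlled.

ε_t ≈ 0.0252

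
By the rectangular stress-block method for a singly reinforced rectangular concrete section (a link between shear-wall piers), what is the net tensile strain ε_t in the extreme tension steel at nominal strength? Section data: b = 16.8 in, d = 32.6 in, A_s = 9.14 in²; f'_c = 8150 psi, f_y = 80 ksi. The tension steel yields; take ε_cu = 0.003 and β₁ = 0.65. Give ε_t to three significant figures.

ε_t ≈ 0.00712

a = A_s f_y/(0.85 f'_c b) = 6.283 in.
β₁ = 0.65, so c = a/β₁ = 6.283/0.65 = 9.666 in.
From the linear strain diagram with ε_cu = 0.003: ε_t = 0.003 (d − c)/c = 0.003 × (32.6 − 9.666)/9.666 = 0.00712.
Since ε_t ≥ 0.005, the section is tension-controlled.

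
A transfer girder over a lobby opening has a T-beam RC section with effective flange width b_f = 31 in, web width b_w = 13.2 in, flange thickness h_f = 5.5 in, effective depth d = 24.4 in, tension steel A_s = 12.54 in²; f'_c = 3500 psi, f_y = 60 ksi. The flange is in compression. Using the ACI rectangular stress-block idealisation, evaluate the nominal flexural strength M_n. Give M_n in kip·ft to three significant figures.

M_n ≈ 1240 kip·ft

Tension: T = A_s f_y = 12.54 × 60 = 752.4 kips.
Try a within the flange: a = T/(0.85 f'_c b_f) = 752.4/(0.85 × 3.5 × 31) = 8.158 in.
a = 8.158 > h_f = 5.5 in: the block extends into the web. Split into flange-overhang and web parts.
C_f = 0.85 f'_c (b_f − b_w) h_f = 0.85 × 3.5 × (31 − 13.2) × 5.5 = 291.3 kips.
Remaining web compression depth: a_w = (T − C_f)/(0.85 f'_c b_w) = (752.4 − 291.3)/(0.85 × 3.5 × 13.2) = 11.742 in.
M_n = C_f(d − h_f/2) + (T − C_f)(d − a_w/2) = 291.3 × (24.4 − 2.75) + 461.1 × (24.4 − 5.871) = 6306.6 + 8543.7 = 14850.3 kip·in.
M_n = 14850.3/12 = 1237.53 kip·ft.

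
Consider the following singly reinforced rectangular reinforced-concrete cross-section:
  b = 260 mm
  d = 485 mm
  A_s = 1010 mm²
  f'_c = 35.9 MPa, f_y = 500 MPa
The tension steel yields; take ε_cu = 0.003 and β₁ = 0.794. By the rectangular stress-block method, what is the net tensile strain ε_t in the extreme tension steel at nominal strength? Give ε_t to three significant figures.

ε_t ≈ 0.0152

a = A_s f_y/(0.85 f'_c b) = 63.65 mm.
β₁ = 0.794, so c = a/β₁ = 63.65/0.794 = 80.16 mm.
From the linear strain diagram with ε_cu = 0.003: ε_t = 0.003 (d − c)/c = 0.003 × (485 − 80.16)/80.16 = 0.0152.
Since ε_t ≥ 0.005, the section is tension-controlled.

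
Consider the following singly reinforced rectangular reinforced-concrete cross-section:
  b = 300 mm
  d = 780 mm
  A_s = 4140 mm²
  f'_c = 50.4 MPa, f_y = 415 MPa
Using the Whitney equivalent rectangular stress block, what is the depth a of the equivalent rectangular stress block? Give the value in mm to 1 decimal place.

T = A_s f_y = 4140 × 415 = 1718100 N = 1718.1 kN.
Setting C = 0.85 f'_c a b equal to T: a = 1718100/(0.85 × 50.4 × 300) = 133.7 mm.

a ≈ 133.7 mm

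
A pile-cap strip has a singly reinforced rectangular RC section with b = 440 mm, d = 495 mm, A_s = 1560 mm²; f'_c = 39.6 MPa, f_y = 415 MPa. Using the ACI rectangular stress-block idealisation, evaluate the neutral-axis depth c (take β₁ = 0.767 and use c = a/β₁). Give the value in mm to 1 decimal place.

c ≈ 57.0 mm

T = A_s f_y = 1560 × 415 = 647400 N = 647.4 kN.
Setting C = 0.85 f'_c a b equal to T: a = 647400/(0.85 × 39.6 × 440) = 43.713 mm.
With β₁ = 0.767, c = a/β₁ = 43.713/0.767 = 57.0 mm.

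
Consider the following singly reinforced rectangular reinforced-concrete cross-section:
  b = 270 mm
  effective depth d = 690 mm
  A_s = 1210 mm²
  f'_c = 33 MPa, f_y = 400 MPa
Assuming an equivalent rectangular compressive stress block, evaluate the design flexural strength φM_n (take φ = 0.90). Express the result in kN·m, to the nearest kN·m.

T = A_s f_y = 1210 × 400 = 484000 N = 484 kN.
From C = T: a = T/(0.85 f'_c b) = 484000/(0.85 × 33 × 270) = 63.91 mm.
M_n = T(d − a/2) = 484 kN × (690 − 31.955) mm = 318.49 kN·m.
φM_n = 0.90 × 318.49 = 286.64 kN·m.

φM_n ≈ 287 kN·m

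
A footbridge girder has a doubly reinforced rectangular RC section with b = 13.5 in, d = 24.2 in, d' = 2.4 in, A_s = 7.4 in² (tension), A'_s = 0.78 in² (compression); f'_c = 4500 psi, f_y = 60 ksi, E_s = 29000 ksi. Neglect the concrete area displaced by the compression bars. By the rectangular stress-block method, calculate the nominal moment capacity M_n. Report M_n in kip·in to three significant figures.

M_n ≈ 9100 kip·in

Assume both steels yield.
a = (A_s − A'_s) f_y/(0.85 f'_c b) = (7.4 − 0.78) × 60/(0.85 × 4.5 × 13.5) = 7.692 in.
c = a/β₁ = 7.692/0.825 = 9.324 in; ε'_s = 0.003(c − d')/c = 0.0022 ≥ ε_y = 0.0021, so the compression steel yields.
M_n = (A_s − A'_s) f_y (d − a/2) + A'_s f_y (d − d') = 397.2 × (24.2 − 3.846) + 46.8 × (24.2 − 2.4) = 8084.6 + 1020.2 = 9104.8 kip·in.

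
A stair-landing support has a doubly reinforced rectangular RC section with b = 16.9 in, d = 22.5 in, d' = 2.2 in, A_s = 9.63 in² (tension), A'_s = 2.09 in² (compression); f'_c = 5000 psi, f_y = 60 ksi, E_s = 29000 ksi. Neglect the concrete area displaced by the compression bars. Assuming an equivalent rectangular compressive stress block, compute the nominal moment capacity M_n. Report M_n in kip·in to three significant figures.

Assume both steels yield.
a = (A_s − A'_s) f_y/(0.85 f'_c b) = (9.63 − 2.09) × 60/(0.85 × 5 × 16.9) = 6.299 in.
c = a/β₁ = 6.299/0.8 = 7.874 in; ε'_s = 0.003(c − d')/c = 0.0022 ≥ ε_y = 0.0021, so the compression steel yields.
M_n = (A_s − A'_s) f_y (d − a/2) + A'_s f_y (d − d') = 452.4 × (22.5 − 3.1495) + 125.4 × (22.5 − 2.2) = 8754.2 + 2545.6 = 11299.8 kip·in.

M_n ≈ 11300 kip·in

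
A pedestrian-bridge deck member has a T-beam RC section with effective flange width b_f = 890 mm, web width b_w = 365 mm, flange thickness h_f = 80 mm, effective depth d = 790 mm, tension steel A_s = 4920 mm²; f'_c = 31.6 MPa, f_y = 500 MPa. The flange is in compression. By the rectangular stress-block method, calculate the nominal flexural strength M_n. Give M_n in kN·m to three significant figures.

Tension: T = A_s f_y = 4920 × 500 = 2460000 N.
Try a within the flange: a = T/(0.85 f'_c b_f) = 2460000/(0.85 × 31.6 × 890) = 102.91 mm.
a = 102.91 > h_f = 80 mm: the block extends into the web. Split into flange-overhang and web parts.
C_f = 0.85 f'_c (b_f − b_w) h_f = 0.85 × 31.6 × (890 − 365) × 80 = 1128120 N.
Remaining web compression depth: a_w = (T − C_f)/(0.85 f'_c b_w) = (2460000 − 1128120)/(0.85 × 31.6 × 365) = 135.85 mm.
M_n = C_f(d − h_f/2) + (T − C_f)(d − a_w/2) = 1128120 × (790 − 40) + 1331880 × (790 − 67.925) = 846.09 + 961.72 = 1807.81 × 10⁶ N·mm.
M_n = 1807.81 kN·m.

M_n ≈ 1810 kN·m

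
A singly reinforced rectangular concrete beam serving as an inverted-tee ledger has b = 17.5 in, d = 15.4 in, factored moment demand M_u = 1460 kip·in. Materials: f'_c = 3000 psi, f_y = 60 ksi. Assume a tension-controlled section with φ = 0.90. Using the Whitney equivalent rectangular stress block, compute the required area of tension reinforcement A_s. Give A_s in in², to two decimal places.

A_s ≈ 1.92 in²

M_n = M_u/φ = 1460/0.90 = 1622.22 kip·in.
From M_n = 0.85 f'_c a b (d − a/2):
a = d − √(d² − 2M_n/(0.85 f'_c b)) = 15.4 − √(15.4² − 2 × 1622.22/(0.85 × 3 × 17.5)) = 2.576 in.
A_s = 0.85 f'_c a b / f_y = 0.85 × 3 × 2.576 × 17.5 / 60 = 1.916 in².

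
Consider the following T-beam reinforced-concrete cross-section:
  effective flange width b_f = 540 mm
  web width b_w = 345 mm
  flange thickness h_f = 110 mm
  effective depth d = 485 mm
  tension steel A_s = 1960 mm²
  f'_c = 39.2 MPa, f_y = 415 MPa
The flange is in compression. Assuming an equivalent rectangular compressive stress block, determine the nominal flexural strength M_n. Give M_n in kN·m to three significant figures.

M_n ≈ 376 kN·m

Tension: T = A_s f_y = 1960 × 415 = 813400 N.
Try a within the flange: a = T/(0.85 f'_c b_f) = 813400/(0.85 × 39.2 × 540) = 45.21 mm.
Since a = 45.21 ≤ h_f = 110 mm, the stress block lies entirely in the flange; analyse as a rectangular beam of width b_f.
M_n = T(d − a/2) = 813400 × (485 − 22.605) = 376.11 × 10⁶ N·mm.
M_n = 376.11 kN·m.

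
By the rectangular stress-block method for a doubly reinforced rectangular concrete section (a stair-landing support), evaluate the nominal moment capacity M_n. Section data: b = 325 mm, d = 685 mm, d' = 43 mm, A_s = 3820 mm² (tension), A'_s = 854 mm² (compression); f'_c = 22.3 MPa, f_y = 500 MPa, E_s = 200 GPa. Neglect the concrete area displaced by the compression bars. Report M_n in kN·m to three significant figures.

Assume both tension and compression steel yield.
Net tension couple steel: A_s − A'_s = 2966 mm².
a = (A_s − A'_s) f_y / (0.85 f'_c b) = 1483000/(0.85 × 22.3 × 325) = 240.73 mm.
c = a/β₁ = 240.73/0.85 = 283.21 mm; ε'_s = 0.003(c − d')/c = 0.0025 ≥ f_y/E_s = 0.0025, so compression steel does yield.
M_n = (A_s − A'_s) f_y (d − a/2) + A'_s f_y (d − d') = [1483000 × (685 − 120.365) + 427000 × (685 − 43)] × 10⁻⁶ = 837.35 + 274.13 = 1111.48 kN·m.

M_n ≈ 1110 kN·m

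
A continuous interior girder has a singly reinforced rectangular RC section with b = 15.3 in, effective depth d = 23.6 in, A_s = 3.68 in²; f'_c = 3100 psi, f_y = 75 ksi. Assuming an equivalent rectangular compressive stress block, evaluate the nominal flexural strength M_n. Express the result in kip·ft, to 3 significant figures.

M_n ≈ 464 kip·ft

T = A_s f_y = 3.68 × 75 = 276 kips.
a = T/(0.85 f'_c b) = 276/(0.85 × 3.1 × 15.3) = 6.846 in.
M_n = T(d − a/2) = 276 × (23.6 − 3.423) = 5568.9 kip·in = 5568.9/12 = 464.08 kip·ft.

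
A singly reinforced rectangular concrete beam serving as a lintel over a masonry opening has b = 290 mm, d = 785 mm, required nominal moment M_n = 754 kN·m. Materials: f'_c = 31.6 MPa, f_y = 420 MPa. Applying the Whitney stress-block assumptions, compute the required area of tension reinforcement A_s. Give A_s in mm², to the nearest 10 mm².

A_s ≈ 2500 mm²

With M_n = 0.85 f'_c a b (d − a/2), solve the quadratic for a:
a = d − √(d² − 2M_n/(0.85 f'_c b)) = 785 − √(785² − 2 × 754×10⁶/(0.85 × 31.6 × 290)) = 134.90 mm.
A_s = 0.85 f'_c a b / f_y = 0.85 × 31.6 × 134.90 × 290 / 420 = 2501.9 mm².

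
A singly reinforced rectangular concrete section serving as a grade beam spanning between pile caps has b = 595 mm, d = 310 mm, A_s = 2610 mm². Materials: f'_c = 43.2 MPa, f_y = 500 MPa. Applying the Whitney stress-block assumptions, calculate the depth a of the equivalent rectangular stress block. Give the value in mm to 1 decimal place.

a ≈ 59.7 mm

T = A_s f_y = 2610 × 500 = 1305000 N = 1305 kN.
Setting C = 0.85 f'_c a b equal to T: a = 1305000/(0.85 × 43.2 × 595) = 59.7 mm.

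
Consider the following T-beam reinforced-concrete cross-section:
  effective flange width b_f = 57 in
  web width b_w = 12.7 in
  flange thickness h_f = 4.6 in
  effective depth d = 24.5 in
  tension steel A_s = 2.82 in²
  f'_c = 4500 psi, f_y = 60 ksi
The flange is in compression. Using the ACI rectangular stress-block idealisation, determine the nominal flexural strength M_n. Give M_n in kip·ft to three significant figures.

M_n ≈ 340 kip·ft

Tension: T = A_s f_y = 2.82 × 60 = 169.2 kips.
Try a within the flange: a = T/(0.85 f'_c b_f) = 169.2/(0.85 × 4.5 × 57) = 0.776 in.
Since a = 0.776 ≤ h_f = 4.6 in, the stress block lies entirely in the flange; analyse as a rectangular beam of width b_f.
M_n = T(d − a/2) = 169.2 × (24.5 − 0.388) = 4079.8 kip·in.
M_n = 4079.8/12 = 339.98 kip·ft.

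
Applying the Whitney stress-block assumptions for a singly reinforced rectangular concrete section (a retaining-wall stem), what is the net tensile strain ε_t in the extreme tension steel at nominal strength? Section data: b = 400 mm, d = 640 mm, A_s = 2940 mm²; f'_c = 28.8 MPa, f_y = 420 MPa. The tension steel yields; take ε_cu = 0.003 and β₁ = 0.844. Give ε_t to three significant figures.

a = A_s f_y/(0.85 f'_c b) = 126.10 mm.
β₁ = 0.844, so c = a/β₁ = 126.10/0.844 = 149.41 mm.
From the linear strain diagram with ε_cu = 0.003: ε_t = 0.003 (d − c)/c = 0.003 × (640 − 149.41)/149.41 = 0.00985.
Since ε_t ≥ 0.005, the section is tension-controlled.

ε_t ≈ 0.00985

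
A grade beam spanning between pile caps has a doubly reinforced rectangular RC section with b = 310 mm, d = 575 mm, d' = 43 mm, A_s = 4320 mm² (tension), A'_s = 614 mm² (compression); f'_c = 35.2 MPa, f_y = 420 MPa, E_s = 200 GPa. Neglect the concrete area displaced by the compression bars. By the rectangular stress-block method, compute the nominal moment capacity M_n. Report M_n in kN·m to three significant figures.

Assume both tension and compression steel yield.
Net tension couple steel: A_s − A'_s = 3706 mm².
a = (A_s − A'_s) f_y / (0.85 f'_c b) = 1556520/(0.85 × 35.2 × 310) = 167.82 mm.
c = a/β₁ = 167.82/0.799 = 210.04 mm; ε'_s = 0.003(c − d')/c = 0.0024 ≥ f_y/E_s = 0.0021, so compression steel does yield.
M_n = (A_s − A'_s) f_y (d − a/2) + A'_s f_y (d − d') = [1556520 × (575 − 83.91) + 257880 × (575 − 43)] × 10⁻⁶ = 764.39 + 137.19 = 901.58 kN·m.

M_n ≈ 902 kN·m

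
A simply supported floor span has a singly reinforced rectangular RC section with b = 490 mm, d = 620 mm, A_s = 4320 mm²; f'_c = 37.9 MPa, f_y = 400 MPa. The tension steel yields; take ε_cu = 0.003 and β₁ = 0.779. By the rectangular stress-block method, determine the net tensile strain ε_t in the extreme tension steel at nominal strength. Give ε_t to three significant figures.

a = A_s f_y/(0.85 f'_c b) = 109.47 mm.
β₁ = 0.779, so c = a/β₁ = 109.47/0.779 = 140.53 mm.
From the linear strain diagram with ε_cu = 0.003: ε_t = 0.003 (d − c)/c = 0.003 × (620 − 140.53)/140.53 = 0.0102.
Since ε_t ≥ 0.005, the section is tension-controlled.

ε_t ≈ 0.0102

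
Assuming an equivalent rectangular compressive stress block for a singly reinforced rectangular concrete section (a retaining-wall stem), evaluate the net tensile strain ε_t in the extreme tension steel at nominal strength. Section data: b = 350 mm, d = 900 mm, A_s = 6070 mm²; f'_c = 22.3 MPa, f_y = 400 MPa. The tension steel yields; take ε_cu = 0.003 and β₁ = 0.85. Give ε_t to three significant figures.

a = A_s f_y/(0.85 f'_c b) = 365.98 mm.
β₁ = 0.85, so c = a/β₁ = 365.98/0.85 = 430.56 mm.
From the linear strain diagram with ε_cu = 0.003: ε_t = 0.003 (d − c)/c = 0.003 × (900 − 430.56)/430.56 = 0.00327.
ε_t < 0.004 — the section is over-reinforced for flexure under ACI limits.

ε_t ≈ 0.00327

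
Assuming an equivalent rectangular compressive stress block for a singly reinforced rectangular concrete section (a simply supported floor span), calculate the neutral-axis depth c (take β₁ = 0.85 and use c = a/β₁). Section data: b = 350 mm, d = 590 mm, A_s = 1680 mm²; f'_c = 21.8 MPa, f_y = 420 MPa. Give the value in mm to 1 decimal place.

T = A_s f_y = 1680 × 420 = 705600 N = 705.6 kN.
Setting C = 0.85 f'_c a b equal to T: a = 705600/(0.85 × 21.8 × 350) = 108.797 mm.
With β₁ = 0.85, c = a/β₁ = 108.797/0.85 = 128.0 mm.

c ≈ 128.0 mm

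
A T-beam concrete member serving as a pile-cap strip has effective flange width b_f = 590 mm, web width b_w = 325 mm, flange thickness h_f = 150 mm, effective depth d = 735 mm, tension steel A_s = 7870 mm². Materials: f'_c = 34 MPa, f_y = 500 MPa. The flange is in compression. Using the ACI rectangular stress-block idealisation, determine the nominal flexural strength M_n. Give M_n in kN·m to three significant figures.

M_n ≈ 2390 kN·m

Tension: T = A_s f_y = 7870 × 500 = 3935000 N.
Try a within the flange: a = T/(0.85 f'_c b_f) = 3935000/(0.85 × 34 × 590) = 230.78 mm.
a = 230.78 > h_f = 150 mm: the block extends into the web. Split into flange-overhang and web parts.
C_f = 0.85 f'_c (b_f − b_w) h_f = 0.85 × 34 × (590 − 325) × 150 = 1148775 N.
Remaining web compression depth: a_w = (T − C_f)/(0.85 f'_c b_w) = (3935000 − 1148775)/(0.85 × 34 × 325) = 296.64 mm.
M_n = C_f(d − h_f/2) + (T − C_f)(d − a_w/2) = 1148775 × (735 − 75) + 2786225 × (735 − 148.32) = 758.19 + 1634.62 = 2392.81 × 10⁶ N·mm.
M_n = 2392.81 kN·m.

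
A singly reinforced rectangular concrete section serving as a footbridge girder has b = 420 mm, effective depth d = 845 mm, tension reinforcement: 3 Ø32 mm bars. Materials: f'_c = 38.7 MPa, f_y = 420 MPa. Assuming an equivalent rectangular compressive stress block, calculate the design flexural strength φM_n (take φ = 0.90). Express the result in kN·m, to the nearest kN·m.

φM_n ≈ 737 kN·m

A_s = 3 × 804 = 2412 mm².
T = A_s f_y = 2412 × 420 = 1013040 N = 1013.04 kN.
From C = T: a = T/(0.85 f'_c b) = 1013040/(0.85 × 38.7 × 420) = 73.32 mm.
M_n = T(d − a/2) = 1013.04 kN × (845 − 36.66) mm = 818.88 kN·m.
φM_n = 0.90 × 818.88 = 736.99 kN·m.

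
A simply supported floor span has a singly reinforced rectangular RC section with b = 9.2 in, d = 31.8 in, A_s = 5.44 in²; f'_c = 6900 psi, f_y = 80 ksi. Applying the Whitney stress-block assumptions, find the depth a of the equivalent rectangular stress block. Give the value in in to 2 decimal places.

T = A_s f_y = 5.44 × 80 = 435.2 kips.
a = T/(0.85 f'_c b) = 435.2/(0.85 × 6.9 × 9.2) = 8.07 in.

a ≈ 8.07 in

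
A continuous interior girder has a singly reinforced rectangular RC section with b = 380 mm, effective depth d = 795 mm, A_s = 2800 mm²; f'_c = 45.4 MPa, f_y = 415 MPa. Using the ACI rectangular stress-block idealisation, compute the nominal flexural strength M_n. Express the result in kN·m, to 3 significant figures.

M_n ≈ 878 kN·m

T = A_s f_y = 2800 × 415 = 1162000 N = 1162 kN.
From C = T: a = T/(0.85 f'_c b) = 1162000/(0.85 × 45.4 × 380) = 79.24 mm.
M_n = T(d − a/2) = 1162 kN × (795 − 39.62) mm = 877.75 kN·m.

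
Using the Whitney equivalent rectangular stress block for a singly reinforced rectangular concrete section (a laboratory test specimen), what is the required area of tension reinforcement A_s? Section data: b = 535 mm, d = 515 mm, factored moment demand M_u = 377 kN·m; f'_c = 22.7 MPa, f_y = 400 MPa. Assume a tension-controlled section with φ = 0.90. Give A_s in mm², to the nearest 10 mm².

M_n = M_u/φ = 377/0.90 = 418.889 kN·m.
With M_n = 0.85 f'_c a b (d − a/2), solve the quadratic for a:
a = d − √(d² − 2M_n/(0.85 f'_c b)) = 515 − √(515² − 2 × 418.889×10⁶/(0.85 × 22.7 × 535)) = 85.97 mm.
A_s = 0.85 f'_c a b / f_y = 0.85 × 22.7 × 85.97 × 535 / 400 = 2218.6 mm².

A_s ≈ 2220 mm²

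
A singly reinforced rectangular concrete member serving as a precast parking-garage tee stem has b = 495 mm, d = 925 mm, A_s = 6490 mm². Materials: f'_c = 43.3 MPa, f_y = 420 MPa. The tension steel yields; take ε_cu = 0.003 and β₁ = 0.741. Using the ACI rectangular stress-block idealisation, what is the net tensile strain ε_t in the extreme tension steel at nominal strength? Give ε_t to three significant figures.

a = A_s f_y/(0.85 f'_c b) = 149.62 mm.
β₁ = 0.741, so c = a/β₁ = 149.62/0.741 = 201.92 mm.
From the linear strain diagram with ε_cu = 0.003: ε_t = 0.003 (d − c)/c = 0.003 × (925 − 201.92)/201.92 = 0.0107.
Since ε_t ≥ 0.005, the section is tension-controlled.

ε_t ≈ 0.0107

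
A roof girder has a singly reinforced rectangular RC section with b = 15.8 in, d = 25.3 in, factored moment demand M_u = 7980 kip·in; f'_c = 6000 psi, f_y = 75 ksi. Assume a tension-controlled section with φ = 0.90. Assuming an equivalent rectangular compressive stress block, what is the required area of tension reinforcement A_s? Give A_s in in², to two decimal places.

M_n = M_u/φ = 7980/0.90 = 8866.67 kip·in.
From M_n = 0.85 f'_c a b (d − a/2):
a = d − √(d² − 2M_n/(0.85 f'_c b)) = 25.3 − √(25.3² − 2 × 8866.67/(0.85 × 6 × 15.8)) = 4.806 in.
A_s = 0.85 f'_c a b / f_y = 0.85 × 6 × 4.806 × 15.8 / 75 = 5.164 in².

A_s ≈ 5.16 in²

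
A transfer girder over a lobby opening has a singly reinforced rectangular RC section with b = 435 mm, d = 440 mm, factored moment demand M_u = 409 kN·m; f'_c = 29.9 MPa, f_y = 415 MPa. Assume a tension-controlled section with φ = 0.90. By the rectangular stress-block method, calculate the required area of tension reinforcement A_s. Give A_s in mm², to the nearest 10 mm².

M_n = M_u/φ = 409/0.90 = 454.444 kN·m.
With M_n = 0.85 f'_c a b (d − a/2), solve the quadratic for a:
a = d − √(d² − 2M_n/(0.85 f'_c b)) = 440 − √(440² − 2 × 454.444×10⁶/(0.85 × 29.9 × 435)) = 106.25 mm.
A_s = 0.85 f'_c a b / f_y = 0.85 × 29.9 × 106.25 × 435 / 415 = 2830.5 mm².

A_s ≈ 2830 mm²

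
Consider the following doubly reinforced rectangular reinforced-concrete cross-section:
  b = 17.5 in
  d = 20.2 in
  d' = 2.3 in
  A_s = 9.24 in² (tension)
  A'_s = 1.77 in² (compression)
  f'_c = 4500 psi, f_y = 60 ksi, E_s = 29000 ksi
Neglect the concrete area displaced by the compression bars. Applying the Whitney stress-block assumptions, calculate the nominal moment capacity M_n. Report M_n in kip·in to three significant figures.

M_n ≈ 9450 kip·in

Assume both steels yield.
a = (A_s − A'_s) f_y/(0.85 f'_c b) = (9.24 − 1.77) × 60/(0.85 × 4.5 × 17.5) = 6.696 in.
c = a/β₁ = 6.696/0.825 = 8.116 in; ε'_s = 0.003(c − d')/c = 0.0021 ≥ ε_y = 0.0021, so the compression steel yields.
M_n = (A_s − A'_s) f_y (d − a/2) + A'_s f_y (d − d') = 448.2 × (20.2 − 3.348) + 106.2 × (20.2 − 2.3) = 7553.1 + 1901.0 = 9454.1 kip·in.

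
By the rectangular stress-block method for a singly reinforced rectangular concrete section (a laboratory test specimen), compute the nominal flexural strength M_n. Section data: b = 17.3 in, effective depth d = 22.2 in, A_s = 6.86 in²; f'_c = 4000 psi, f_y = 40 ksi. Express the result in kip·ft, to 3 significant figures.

T = A_s f_y = 6.86 × 40 = 274.4 kips.
a = T/(0.85 f'_c b) = 274.4/(0.85 × 4 × 17.3) = 4.665 in.
M_n = T(d − a/2) = 274.4 × (22.2 − 2.3325) = 5451.6 kip·in = 5451.6/12 = 454.30 kip·ft.

M_n ≈ 454 kip·ft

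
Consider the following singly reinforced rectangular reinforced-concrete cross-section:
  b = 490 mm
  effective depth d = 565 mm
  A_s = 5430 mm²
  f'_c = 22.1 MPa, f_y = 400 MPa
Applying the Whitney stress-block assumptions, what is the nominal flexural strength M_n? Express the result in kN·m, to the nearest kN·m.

T = A_s f_y = 5430 × 400 = 2172000 N = 2172 kN.
From C = T: a = T/(0.85 f'_c b) = 2172000/(0.85 × 22.1 × 490) = 235.97 mm.
M_n = T(d − a/2) = 2172 kN × (565 − 117.985) mm = 970.92 kN·m.

M_n ≈ 971 kN·m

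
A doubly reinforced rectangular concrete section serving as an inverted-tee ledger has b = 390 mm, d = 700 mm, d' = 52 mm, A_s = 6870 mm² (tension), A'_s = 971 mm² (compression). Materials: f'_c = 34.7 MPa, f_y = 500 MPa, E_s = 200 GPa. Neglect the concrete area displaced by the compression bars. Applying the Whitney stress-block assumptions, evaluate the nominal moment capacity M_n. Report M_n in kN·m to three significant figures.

M_n ≈ 2000 kN·m

Assume both tension and compression steel yield.
Net tension couple steel: A_s − A'_s = 5899 mm².
a = (A_s − A'_s) f_y / (0.85 f'_c b) = 2949500/(0.85 × 34.7 × 390) = 256.41 mm.
c = a/β₁ = 256.41/0.802 = 319.71 mm; ε'_s = 0.003(c − d')/c = 0.0025 ≥ f_y/E_s = 0.0025, so compression steel does yield.
M_n = (A_s − A'_s) f_y (d − a/2) + A'_s f_y (d − d') = [2949500 × (700 − 128.205) + 485500 × (700 − 52)] × 10⁻⁶ = 1686.51 + 314.60 = 2001.11 kN·m.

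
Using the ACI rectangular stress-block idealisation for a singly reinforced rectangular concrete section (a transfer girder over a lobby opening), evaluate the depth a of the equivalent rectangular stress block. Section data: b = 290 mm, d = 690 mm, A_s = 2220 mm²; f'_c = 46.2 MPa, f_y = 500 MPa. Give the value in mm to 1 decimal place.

T = A_s f_y = 2220 × 500 = 1110000 N = 1110 kN.
Setting C = 0.85 f'_c a b equal to T: a = 1110000/(0.85 × 46.2 × 290) = 97.5 mm.

a ≈ 97.5 mm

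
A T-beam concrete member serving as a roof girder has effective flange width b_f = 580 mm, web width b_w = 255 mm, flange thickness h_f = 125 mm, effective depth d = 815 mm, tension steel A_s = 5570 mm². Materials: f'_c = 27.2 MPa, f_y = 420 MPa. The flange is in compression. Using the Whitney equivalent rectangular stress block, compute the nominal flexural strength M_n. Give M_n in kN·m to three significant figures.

M_n ≈ 1680 kN·m

Tension: T = A_s f_y = 5570 × 420 = 2339400 N.
Try a within the flange: a = T/(0.85 f'_c b_f) = 2339400/(0.85 × 27.2 × 580) = 174.46 mm.
a = 174.46 > h_f = 125 mm: the block extends into the web. Split into flange-overhang and web parts.
C_f = 0.85 f'_c (b_f − b_w) h_f = 0.85 × 27.2 × (580 − 255) × 125 = 939250 N.
Remaining web compression depth: a_w = (T − C_f)/(0.85 f'_c b_w) = (2339400 − 939250)/(0.85 × 27.2 × 255) = 237.49 mm.
M_n = C_f(d − h_f/2) + (T − C_f)(d − a_w/2) = 939250 × (815 − 62.5) + 1400150 × (815 − 118.745) = 706.79 + 974.86 = 1681.65 × 10⁶ N·mm.
M_n = 1681.65 kN·m.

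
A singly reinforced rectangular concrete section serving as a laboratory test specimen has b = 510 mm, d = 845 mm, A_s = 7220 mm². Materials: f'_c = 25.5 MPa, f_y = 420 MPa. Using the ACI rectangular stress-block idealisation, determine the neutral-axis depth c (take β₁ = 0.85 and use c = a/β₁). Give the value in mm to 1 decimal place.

c ≈ 322.7 mm

T = A_s f_y = 7220 × 420 = 3032400 N = 3032.4 kN.
Setting C = 0.85 f'_c a b equal to T: a = 3032400/(0.85 × 25.5 × 510) = 274.320 mm.
With β₁ = 0.85, c = a/β₁ = 274.320/0.85 = 322.7 mm.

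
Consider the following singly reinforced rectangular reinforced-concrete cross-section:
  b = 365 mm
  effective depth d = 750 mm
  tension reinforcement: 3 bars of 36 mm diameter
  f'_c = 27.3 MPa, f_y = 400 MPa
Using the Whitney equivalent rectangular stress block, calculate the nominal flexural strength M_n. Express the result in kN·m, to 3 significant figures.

A_s = 3 × 1018 = 3054 mm².
T = A_s f_y = 3054 × 400 = 1221600 N = 1221.6 kN.
From C = T: a = T/(0.85 f'_c b) = 1221600/(0.85 × 27.3 × 365) = 144.23 mm.
M_n = T(d − a/2) = 1221.6 kN × (750 − 72.115) mm = 828.10 kN·m.

M_n ≈ 828 kN·m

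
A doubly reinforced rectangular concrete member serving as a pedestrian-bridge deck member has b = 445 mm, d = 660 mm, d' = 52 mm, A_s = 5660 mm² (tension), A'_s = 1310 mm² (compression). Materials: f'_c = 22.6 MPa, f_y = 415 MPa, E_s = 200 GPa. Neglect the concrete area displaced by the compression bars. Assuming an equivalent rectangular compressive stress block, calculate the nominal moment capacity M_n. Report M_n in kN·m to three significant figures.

Assume both tension and compression steel yield.
Net tension couple steel: A_s − A'_s = 4350 mm².
a = (A_s − A'_s) f_y / (0.85 f'_c b) = 1805250/(0.85 × 22.6 × 445) = 211.18 mm.
c = a/β₁ = 211.18/0.85 = 248.45 mm; ε'_s = 0.003(c − d')/c = 0.0024 ≥ f_y/E_s = 0.0021, so compression steel does yield.
M_n = (A_s − A'_s) f_y (d − a/2) + A'_s f_y (d − d') = [1805250 × (660 − 105.59) + 543650 × (660 − 52)] × 10⁻⁶ = 1000.85 + 330.54 = 1331.39 kN·m.

M_n ≈ 1330 kN·m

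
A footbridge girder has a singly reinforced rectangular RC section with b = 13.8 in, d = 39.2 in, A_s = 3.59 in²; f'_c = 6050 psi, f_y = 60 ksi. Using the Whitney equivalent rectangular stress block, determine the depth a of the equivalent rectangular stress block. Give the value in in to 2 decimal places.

a ≈ 3.04 in

T = A_s f_y = 3.59 × 60 = 215.4 kips.
a = T/(0.85 f'_c b) = 215.4/(0.85 × 6.05 × 13.8) = 3.04 in.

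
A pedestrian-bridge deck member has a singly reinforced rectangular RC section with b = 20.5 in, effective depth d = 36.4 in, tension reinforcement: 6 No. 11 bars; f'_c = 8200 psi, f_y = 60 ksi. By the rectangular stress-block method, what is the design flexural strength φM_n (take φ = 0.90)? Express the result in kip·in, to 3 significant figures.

φM_n ≈ 17400 kip·in

A_s = 6 × 1.56 = 9.36 in².
T = A_s f_y = 9.36 × 60 = 561.6 kips.
a = T/(0.85 f'_c b) = 561.6/(0.85 × 8.2 × 20.5) = 3.930 in.
M_n = T(d − a/2) = 561.6 × (36.4 − 1.965) = 19338.7 kip·in.
φM_n = 0.90 × 19338.7 = 17404.8 kip·in.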